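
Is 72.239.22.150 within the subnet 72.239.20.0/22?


Subnet network: 72.239.20.0
Test IP AND mask: 72.239.20.0
Yes, 72.239.22.150 is in 72.239.20.0/22


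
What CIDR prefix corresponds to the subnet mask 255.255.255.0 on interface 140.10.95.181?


Binary: 11111111.11111111.11111111.00000000
Count leading 1s
Prefix: /24


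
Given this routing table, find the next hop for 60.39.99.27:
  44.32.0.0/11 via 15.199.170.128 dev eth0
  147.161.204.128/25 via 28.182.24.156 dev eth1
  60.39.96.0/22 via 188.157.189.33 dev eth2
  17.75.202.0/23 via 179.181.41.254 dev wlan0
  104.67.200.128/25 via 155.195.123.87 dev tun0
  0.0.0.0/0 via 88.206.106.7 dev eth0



Longest prefix match for 60.39.99.27:
  /11 44.32.0.0: no
  /25 147.161.204.128: no
  /22 60.39.96.0: MATCH
  /23 17.75.202.0: no
  /25 104.67.200.128: no
  /0 0.0.0.0: MATCH
Selected: next-hop 188.157.189.33 via eth2 (matched /22)


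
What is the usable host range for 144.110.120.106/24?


Network: 144.110.120.0
Broadcast: 144.110.120.255
First usable = network + 1
Last usable = broadcast - 1
Range: 144.110.120.1 to 144.110.120.254


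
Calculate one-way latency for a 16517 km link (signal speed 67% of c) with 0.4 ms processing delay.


Speed = 0.67 * 3e5 km/s = 201000 km/s
Propagation delay = 16517 / 201000 = 0.0822 s = 82.1741 ms
Processing delay = 0.4 ms
Total one-way latency = 82.5741 ms


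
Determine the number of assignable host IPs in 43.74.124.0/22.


Host bits = 32 - 22 = 10
Total addresses = 2^10 = 1024
Usable = total - 2 (network and broadcast)
Usable hosts: 1022


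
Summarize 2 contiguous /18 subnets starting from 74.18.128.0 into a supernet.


Original prefix: /18
Number of subnets: 2 = 2^1
New prefix = 18 - 1 = 17
Supernet: 74.18.128.0/17


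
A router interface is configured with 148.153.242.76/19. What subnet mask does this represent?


/19 means 19 network bits, 13 host bits
Binary: 11111111111111111110000000000000
Mask: 255.255.224.0


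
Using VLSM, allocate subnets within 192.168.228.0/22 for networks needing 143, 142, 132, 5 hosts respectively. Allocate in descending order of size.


143 hosts -> /24 (254 usable): 192.168.228.0/24
142 hosts -> /24 (254 usable): 192.168.229.0/24
132 hosts -> /24 (254 usable): 192.168.230.0/24
5 hosts -> /29 (6 usable): 192.168.231.0/29
Allocation: 192.168.228.0/24 (143 hosts, 254 usable); 192.168.229.0/24 (142 hosts, 254 usable); 192.168.230.0/24 (132 hosts, 254 usable); 192.168.231.0/29 (5 hosts, 6 usable)


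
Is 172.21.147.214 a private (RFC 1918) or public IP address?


RFC 1918 private ranges:
  10.0.0.0/8 (10.0.0.0 - 10.255.255.255)
  172.16.0.0/12 (172.16.0.0 - 172.31.255.255)
  192.168.0.0/16 (192.168.0.0 - 192.168.255.255)
Private (in 172.16.0.0/12)


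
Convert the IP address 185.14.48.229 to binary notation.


185 = 10111001
14 = 00001110
48 = 00110000
229 = 11100101
Binary: 10111001.00001110.00110000.11100101


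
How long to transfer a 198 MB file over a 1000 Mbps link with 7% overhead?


Effective throughput = 1000 * (1 - 7/100) = 930.0 Mbps
File size in Mb = 198 * 8 = 1584 Mb
Time = 1584 / 930.0
Time = 1.7032 seconds


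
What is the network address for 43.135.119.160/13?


IP:   00101011.10000111.01110111.10100000
Mask: 11111111.11111000.00000000.00000000
AND operation:
Net:  00101011.10000000.00000000.00000000
Network: 43.128.0.0/13


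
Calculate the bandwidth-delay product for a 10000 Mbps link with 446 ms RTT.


BDP = bandwidth * RTT
= 10000 Mbps * 446 ms
= 10000 * 1e6 * 446 / 1000 bits
= 4460000000 bits
= 557500000 bytes
= 544433.5938 KB
BDP = 4460000000 bits (557500000 bytes)


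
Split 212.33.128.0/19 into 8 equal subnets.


New prefix = 19 + 3 = 22
Each subnet has 1024 addresses
  212.33.128.0/22
  212.33.132.0/22
  212.33.136.0/22
  212.33.140.0/22
  212.33.144.0/22
  212.33.148.0/22
  212.33.152.0/22
  212.33.156.0/22
Subnets: 212.33.128.0/22, 212.33.132.0/22, 212.33.136.0/22, 212.33.140.0/22, 212.33.144.0/22, 212.33.148.0/22, 212.33.152.0/22, 212.33.156.0/22


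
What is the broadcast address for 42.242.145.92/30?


Network: 42.242.145.92/30
Host bits = 2
Set all host bits to 1:
Broadcast: 42.242.145.95


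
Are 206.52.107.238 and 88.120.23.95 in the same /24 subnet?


Mask: 255.255.255.0
206.52.107.238 AND mask = 206.52.107.0
88.120.23.95 AND mask = 88.120.23.0
No, different subnets (206.52.107.0 vs 88.120.23.0)


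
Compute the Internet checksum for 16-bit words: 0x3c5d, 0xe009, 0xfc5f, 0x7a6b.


Sum all words (with carry folding):
+ 0x3c5d = 0x3c5d
+ 0xe009 = 0x1c67
+ 0xfc5f = 0x18c7
+ 0x7a6b = 0x9332
One's complement: ~0x9332
Checksum = 0x6ccd


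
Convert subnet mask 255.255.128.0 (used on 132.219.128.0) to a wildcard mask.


Subnet mask: 255.255.128.0
Wildcard = 255.255.255.255 - subnet mask
255 - 255 = 0
255 - 255 = 0
255 - 128 = 127
255 - 0 = 255
Wildcard: 0.0.127.255


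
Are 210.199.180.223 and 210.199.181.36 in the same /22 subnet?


Mask: 255.255.252.0
210.199.180.223 AND mask = 210.199.180.0
210.199.181.36 AND mask = 210.199.180.0
Yes, same subnet (210.199.180.0)


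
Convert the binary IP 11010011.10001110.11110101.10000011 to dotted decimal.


11010011 = 211
10001110 = 142
11110101 = 245
10000011 = 131
IP: 211.142.245.131


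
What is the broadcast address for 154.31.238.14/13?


Network: 154.24.0.0/13
Host bits = 19
Set all host bits to 1:
Broadcast: 154.31.255.255


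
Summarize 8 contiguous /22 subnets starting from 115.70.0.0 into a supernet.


Original prefix: /22
Number of subnets: 8 = 2^3
New prefix = 22 - 3 = 19
Supernet: 115.70.0.0/19


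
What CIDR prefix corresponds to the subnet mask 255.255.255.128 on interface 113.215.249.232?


Binary: 11111111.11111111.11111111.10000000
Count leading 1s
Prefix: /25


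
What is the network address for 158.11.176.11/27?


IP:   10011110.00001011.10110000.00001011
Mask: 11111111.11111111.11111111.11100000
AND operation:
Net:  10011110.00001011.10110000.00000000
Network: 158.11.176.0/27


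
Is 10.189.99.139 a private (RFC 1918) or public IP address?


RFC 1918 private ranges:
  10.0.0.0/8 (10.0.0.0 - 10.255.255.255)
  172.16.0.0/12 (172.16.0.0 - 172.31.255.255)
  192.168.0.0/16 (192.168.0.0 - 192.168.255.255)
Private (in 10.0.0.0/8)


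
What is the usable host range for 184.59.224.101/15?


Network: 184.58.0.0
Broadcast: 184.59.255.255
First usable = network + 1
Last usable = broadcast - 1
Range: 184.58.0.1 to 184.59.255.254


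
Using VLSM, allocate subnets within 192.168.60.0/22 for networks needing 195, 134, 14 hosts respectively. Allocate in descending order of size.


195 hosts -> /24 (254 usable): 192.168.60.0/24
134 hosts -> /24 (254 usable): 192.168.61.0/24
14 hosts -> /28 (14 usable): 192.168.62.0/28
Allocation: 192.168.60.0/24 (195 hosts, 254 usable); 192.168.61.0/24 (134 hosts, 254 usable); 192.168.62.0/28 (14 hosts, 14 usable)


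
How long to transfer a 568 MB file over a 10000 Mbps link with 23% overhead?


Effective throughput = 10000 * (1 - 23/100) = 7700 Mbps
File size in Mb = 568 * 8 = 4544 Mb
Time = 4544 / 7700
Time = 0.5901 seconds


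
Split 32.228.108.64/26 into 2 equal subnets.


New prefix = 26 + 1 = 27
Each subnet has 32 addresses
  32.228.108.64/27
  32.228.108.96/27
Subnets: 32.228.108.64/27, 32.228.108.96/27


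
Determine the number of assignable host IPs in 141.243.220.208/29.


Host bits = 32 - 29 = 3
Total addresses = 2^3 = 8
Usable = total - 2 (network and broadcast)
Usable hosts: 6


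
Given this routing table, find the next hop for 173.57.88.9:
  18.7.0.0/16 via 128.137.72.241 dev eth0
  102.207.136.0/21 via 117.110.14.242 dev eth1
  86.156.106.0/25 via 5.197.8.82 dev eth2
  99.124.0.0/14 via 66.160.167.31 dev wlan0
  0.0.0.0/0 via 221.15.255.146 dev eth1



Longest prefix match for 173.57.88.9:
  /16 18.7.0.0: no
  /21 102.207.136.0: no
  /25 86.156.106.0: no
  /14 99.124.0.0: no
  /0 0.0.0.0: MATCH
Selected: next-hop 221.15.255.146 via eth1 (matched /0)


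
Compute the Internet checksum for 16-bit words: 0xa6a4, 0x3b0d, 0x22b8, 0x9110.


Sum all words (with carry folding):
+ 0xa6a4 = 0xa6a4
+ 0x3b0d = 0xe1b1
+ 0x22b8 = 0x046a
+ 0x9110 = 0x957a
One's complement: ~0x957a
Checksum = 0x6a85


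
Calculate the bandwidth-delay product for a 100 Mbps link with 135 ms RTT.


BDP = bandwidth * RTT
= 100 Mbps * 135 ms
= 100 * 1e6 * 135 / 1000 bits
= 13500000 bits
= 1687500 bytes
= 1647.9492 KB
BDP = 13500000 bits (1687500 bytes)


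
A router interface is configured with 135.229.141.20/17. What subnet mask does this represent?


/17 means 17 network bits, 15 host bits
Binary: 11111111111111111000000000000000
Mask: 255.255.128.0


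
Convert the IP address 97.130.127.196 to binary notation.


97 = 01100001
130 = 10000010
127 = 01111111
196 = 11000100
Binary: 01100001.10000010.01111111.11000100


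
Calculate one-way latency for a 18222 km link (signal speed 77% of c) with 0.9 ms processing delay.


Speed = 0.77 * 3e5 km/s = 231000 km/s
Propagation delay = 18222 / 231000 = 0.0789 s = 78.8831 ms
Processing delay = 0.9 ms
Total one-way latency = 79.7831 ms


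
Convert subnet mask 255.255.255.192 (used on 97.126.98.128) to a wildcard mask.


Subnet mask: 255.255.255.192
Wildcard = 255.255.255.255 - subnet mask
255 - 255 = 0
255 - 255 = 0
255 - 255 = 0
255 - 192 = 63
Wildcard: 0.0.0.63


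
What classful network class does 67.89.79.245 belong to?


First octet: 67
Binary: 01000011
0xxxxxxx -> Class A (1-126)
Class A, default mask 255.0.0.0 (/8)


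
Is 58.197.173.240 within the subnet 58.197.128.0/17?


Subnet network: 58.197.128.0
Test IP AND mask: 58.197.128.0
Yes, 58.197.173.240 is in 58.197.128.0/17


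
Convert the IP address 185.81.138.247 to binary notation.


185 = 10111001
81 = 01010001
138 = 10001010
247 = 11110111
Binary: 10111001.01010001.10001010.11110111


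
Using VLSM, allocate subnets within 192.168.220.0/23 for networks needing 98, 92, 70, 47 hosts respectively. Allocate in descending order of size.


98 hosts -> /25 (126 usable): 192.168.220.0/25
92 hosts -> /25 (126 usable): 192.168.220.128/25
70 hosts -> /25 (126 usable): 192.168.221.0/25
47 hosts -> /26 (62 usable): 192.168.221.128/26
Allocation: 192.168.220.0/25 (98 hosts, 126 usable); 192.168.220.128/25 (92 hosts, 126 usable); 192.168.221.0/25 (70 hosts, 126 usable); 192.168.221.128/26 (47 hosts, 62 usable)


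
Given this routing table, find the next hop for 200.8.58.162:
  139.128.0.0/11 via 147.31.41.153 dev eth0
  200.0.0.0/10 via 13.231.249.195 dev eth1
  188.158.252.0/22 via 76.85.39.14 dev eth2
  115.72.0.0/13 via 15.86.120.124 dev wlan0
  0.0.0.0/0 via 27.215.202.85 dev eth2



Longest prefix match for 200.8.58.162:
  /11 139.128.0.0: no
  /10 200.0.0.0: MATCH
  /22 188.158.252.0: no
  /13 115.72.0.0: no
  /0 0.0.0.0: MATCH
Selected: next-hop 13.231.249.195 via eth1 (matched /10)


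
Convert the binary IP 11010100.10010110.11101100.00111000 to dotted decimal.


11010100 = 212
10010110 = 150
11101100 = 236
00111000 = 56
IP: 212.150.236.56


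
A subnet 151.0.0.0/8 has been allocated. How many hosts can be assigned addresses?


Host bits = 32 - 8 = 24
Total addresses = 2^24 = 16777216
Usable = total - 2 (network and broadcast)
Usable hosts: 16777214


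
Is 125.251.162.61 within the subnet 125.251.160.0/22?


Subnet network: 125.251.160.0
Test IP AND mask: 125.251.160.0
Yes, 125.251.162.61 is in 125.251.160.0/22


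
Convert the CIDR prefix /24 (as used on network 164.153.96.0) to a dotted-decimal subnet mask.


/24 means 24 network bits, 8 host bits
Binary: 11111111111111111111111100000000
Mask: 255.255.255.0


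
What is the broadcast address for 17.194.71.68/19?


Network: 17.194.64.0/19
Host bits = 13
Set all host bits to 1:
Broadcast: 17.194.95.255


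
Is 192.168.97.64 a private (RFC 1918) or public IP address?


RFC 1918 private ranges:
  10.0.0.0/8 (10.0.0.0 - 10.255.255.255)
  172.16.0.0/12 (172.16.0.0 - 172.31.255.255)
  192.168.0.0/16 (192.168.0.0 - 192.168.255.255)
Private (in 192.168.0.0/16)


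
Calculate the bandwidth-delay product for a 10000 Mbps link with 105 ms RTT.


BDP = bandwidth * RTT
= 10000 Mbps * 105 ms
= 10000 * 1e6 * 105 / 1000 bits
= 1050000000 bits
= 131250000 bytes
= 128173.8281 KB
BDP = 1050000000 bits (131250000 bytes)


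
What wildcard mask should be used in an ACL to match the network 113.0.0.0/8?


Subnet mask: 255.0.0.0
Wildcard = 255.255.255.255 - subnet mask
255 - 255 = 0
255 - 0 = 255
255 - 0 = 255
255 - 0 = 255
Wildcard: 0.255.255.255


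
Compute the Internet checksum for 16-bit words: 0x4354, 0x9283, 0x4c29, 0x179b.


Sum all words (with carry folding):
+ 0x4354 = 0x4354
+ 0x9283 = 0xd5d7
+ 0x4c29 = 0x2201
+ 0x179b = 0x399c
One's complement: ~0x399c
Checksum = 0xc663


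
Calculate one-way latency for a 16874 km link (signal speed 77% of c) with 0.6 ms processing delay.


Speed = 0.77 * 3e5 km/s = 231000 km/s
Propagation delay = 16874 / 231000 = 0.073 s = 73.0476 ms
Processing delay = 0.6 ms
Total one-way latency = 73.6476 ms


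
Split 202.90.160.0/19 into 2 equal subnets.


New prefix = 19 + 1 = 20
Each subnet has 4096 addresses
  202.90.160.0/20
  202.90.176.0/20
Subnets: 202.90.160.0/20, 202.90.176.0/20


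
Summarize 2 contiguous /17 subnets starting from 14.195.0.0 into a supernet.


Original prefix: /17
Number of subnets: 2 = 2^1
New prefix = 17 - 1 = 16
Supernet: 14.195.0.0/16


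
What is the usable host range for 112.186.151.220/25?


Network: 112.186.151.128
Broadcast: 112.186.151.255
First usable = network + 1
Last usable = broadcast - 1
Range: 112.186.151.129 to 112.186.151.254


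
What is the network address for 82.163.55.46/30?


IP:   01010010.10100011.00110111.00101110
Mask: 11111111.11111111.11111111.11111100
AND operation:
Net:  01010010.10100011.00110111.00101100
Network: 82.163.55.44/30


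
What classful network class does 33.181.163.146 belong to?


First octet: 33
Binary: 00100001
0xxxxxxx -> Class A (1-126)
Class A, default mask 255.0.0.0 (/8)


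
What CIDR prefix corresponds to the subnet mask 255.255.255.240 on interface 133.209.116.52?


Binary: 11111111.11111111.11111111.11110000
Count leading 1s
Prefix: /28


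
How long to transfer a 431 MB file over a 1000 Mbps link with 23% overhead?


Effective throughput = 1000 * (1 - 23/100) = 770 Mbps
File size in Mb = 431 * 8 = 3448 Mb
Time = 3448 / 770
Time = 4.4779 seconds


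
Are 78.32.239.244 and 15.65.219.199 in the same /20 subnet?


Mask: 255.255.240.0
78.32.239.244 AND mask = 78.32.224.0
15.65.219.199 AND mask = 15.65.208.0
No, different subnets (78.32.224.0 vs 15.65.208.0)


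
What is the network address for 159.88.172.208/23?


IP:   10011111.01011000.10101100.11010000
Mask: 11111111.11111111.11111110.00000000
AND operation:
Net:  10011111.01011000.10101100.00000000
Network: 159.88.172.0/23


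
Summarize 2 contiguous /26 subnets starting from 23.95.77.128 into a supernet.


Original prefix: /26
Number of subnets: 2 = 2^1
New prefix = 26 - 1 = 25
Supernet: 23.95.77.128/25


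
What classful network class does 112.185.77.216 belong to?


First octet: 112
Binary: 01110000
0xxxxxxx -> Class A (1-126)
Class A, default mask 255.0.0.0 (/8)


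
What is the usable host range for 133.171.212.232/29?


Network: 133.171.212.232
Broadcast: 133.171.212.239
First usable = network + 1
Last usable = broadcast - 1
Range: 133.171.212.233 to 133.171.212.238


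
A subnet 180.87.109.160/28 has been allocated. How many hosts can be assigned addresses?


Host bits = 32 - 28 = 4
Total addresses = 2^4 = 16
Usable = total - 2 (network and broadcast)
Usable hosts: 14


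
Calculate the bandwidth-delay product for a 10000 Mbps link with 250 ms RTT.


BDP = bandwidth * RTT
= 10000 Mbps * 250 ms
= 10000 * 1e6 * 250 / 1000 bits
= 2500000000 bits
= 312500000 bytes
= 305175.7812 KB
BDP = 2500000000 bits (312500000 bytes)


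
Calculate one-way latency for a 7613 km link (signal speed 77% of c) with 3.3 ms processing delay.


Speed = 0.77 * 3e5 km/s = 231000 km/s
Propagation delay = 7613 / 231000 = 0.033 s = 32.9567 ms
Processing delay = 3.3 ms
Total one-way latency = 36.2567 ms


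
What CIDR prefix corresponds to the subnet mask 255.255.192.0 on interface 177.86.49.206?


Binary: 11111111.11111111.11000000.00000000
Count leading 1s
Prefix: /18


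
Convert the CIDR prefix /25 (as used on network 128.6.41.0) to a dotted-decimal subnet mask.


/25 means 25 network bits, 7 host bits
Binary: 11111111111111111111111110000000
Mask: 255.255.255.128


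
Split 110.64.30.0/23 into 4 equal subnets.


New prefix = 23 + 2 = 25
Each subnet has 128 addresses
  110.64.30.0/25
  110.64.30.128/25
  110.64.31.0/25
  110.64.31.128/25
Subnets: 110.64.30.0/25, 110.64.30.128/25, 110.64.31.0/25, 110.64.31.128/25


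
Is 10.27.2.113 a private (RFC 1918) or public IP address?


RFC 1918 private ranges:
  10.0.0.0/8 (10.0.0.0 - 10.255.255.255)
  172.16.0.0/12 (172.16.0.0 - 172.31.255.255)
  192.168.0.0/16 (192.168.0.0 - 192.168.255.255)
Private (in 10.0.0.0/8)


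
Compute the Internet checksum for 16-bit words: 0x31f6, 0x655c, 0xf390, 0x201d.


Sum all words (with carry folding):
+ 0x31f6 = 0x31f6
+ 0x655c = 0x9752
+ 0xf390 = 0x8ae3
+ 0x201d = 0xab00
One's complement: ~0xab00
Checksum = 0x54ff


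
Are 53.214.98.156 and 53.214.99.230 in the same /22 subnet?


Mask: 255.255.252.0
53.214.98.156 AND mask = 53.214.96.0
53.214.99.230 AND mask = 53.214.96.0
Yes, same subnet (53.214.96.0)


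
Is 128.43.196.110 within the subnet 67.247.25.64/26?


Subnet network: 67.247.25.64
Test IP AND mask: 128.43.196.64
No, 128.43.196.110 is not in 67.247.25.64/26


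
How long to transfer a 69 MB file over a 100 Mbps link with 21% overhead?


Effective throughput = 100 * (1 - 21/100) = 79 Mbps
File size in Mb = 69 * 8 = 552 Mb
Time = 552 / 79
Time = 6.9873 seconds


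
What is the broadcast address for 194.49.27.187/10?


Network: 194.0.0.0/10
Host bits = 22
Set all host bits to 1:
Broadcast: 194.63.255.255


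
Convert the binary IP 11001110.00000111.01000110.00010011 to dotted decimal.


11001110 = 206
00000111 = 7
01000110 = 70
00010011 = 19
IP: 206.7.70.19


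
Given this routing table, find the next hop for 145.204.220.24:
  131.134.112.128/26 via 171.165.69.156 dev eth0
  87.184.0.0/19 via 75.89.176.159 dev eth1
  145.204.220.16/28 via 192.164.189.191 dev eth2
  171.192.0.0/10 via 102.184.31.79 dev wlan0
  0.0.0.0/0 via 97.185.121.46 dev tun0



Longest prefix match for 145.204.220.24:
  /26 131.134.112.128: no
  /19 87.184.0.0: no
  /28 145.204.220.16: MATCH
  /10 171.192.0.0: no
  /0 0.0.0.0: MATCH
Selected: next-hop 192.164.189.191 via eth2 (matched /28)


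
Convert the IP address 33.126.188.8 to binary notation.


33 = 00100001
126 = 01111110
188 = 10111100
8 = 00001000
Binary: 00100001.01111110.10111100.00001000


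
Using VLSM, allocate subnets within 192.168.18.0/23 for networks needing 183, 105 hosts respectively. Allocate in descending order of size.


183 hosts -> /24 (254 usable): 192.168.18.0/24
105 hosts -> /25 (126 usable): 192.168.19.0/25
Allocation: 192.168.18.0/24 (183 hosts, 254 usable); 192.168.19.0/25 (105 hosts, 126 usable)


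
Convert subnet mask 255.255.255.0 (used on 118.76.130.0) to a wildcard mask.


Subnet mask: 255.255.255.0
Wildcard = 255.255.255.255 - subnet mask
255 - 255 = 0
255 - 255 = 0
255 - 255 = 0
255 - 0 = 255
Wildcard: 0.0.0.255


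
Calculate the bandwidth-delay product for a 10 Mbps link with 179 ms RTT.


BDP = bandwidth * RTT
= 10 Mbps * 179 ms
= 10 * 1e6 * 179 / 1000 bits
= 1790000 bits
= 223750 bytes
= 218.5059 KB
BDP = 1790000 bits (223750 bytes)


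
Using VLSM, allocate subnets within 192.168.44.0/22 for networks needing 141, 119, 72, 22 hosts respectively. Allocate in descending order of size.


141 hosts -> /24 (254 usable): 192.168.44.0/24
119 hosts -> /25 (126 usable): 192.168.45.0/25
72 hosts -> /25 (126 usable): 192.168.45.128/25
22 hosts -> /27 (30 usable): 192.168.46.0/27
Allocation: 192.168.44.0/24 (141 hosts, 254 usable); 192.168.45.0/25 (119 hosts, 126 usable); 192.168.45.128/25 (72 hosts, 126 usable); 192.168.46.0/27 (22 hosts, 30 usable)


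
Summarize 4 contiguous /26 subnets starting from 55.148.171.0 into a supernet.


Original prefix: /26
Number of subnets: 4 = 2^2
New prefix = 26 - 2 = 24
Supernet: 55.148.171.0/24


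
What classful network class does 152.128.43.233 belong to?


First octet: 152
Binary: 10011000
10xxxxxx -> Class B (128-191)
Class B, default mask 255.255.0.0 (/16)


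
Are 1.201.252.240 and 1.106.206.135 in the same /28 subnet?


Mask: 255.255.255.240
1.201.252.240 AND mask = 1.201.252.240
1.106.206.135 AND mask = 1.106.206.128
No, different subnets (1.201.252.240 vs 1.106.206.128)


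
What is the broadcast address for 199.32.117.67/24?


Network: 199.32.117.0/24
Host bits = 8
Set all host bits to 1:
Broadcast: 199.32.117.255


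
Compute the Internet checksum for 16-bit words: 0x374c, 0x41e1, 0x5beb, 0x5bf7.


Sum all words (with carry folding):
+ 0x374c = 0x374c
+ 0x41e1 = 0x792d
+ 0x5beb = 0xd518
+ 0x5bf7 = 0x3110
One's complement: ~0x3110
Checksum = 0xceef


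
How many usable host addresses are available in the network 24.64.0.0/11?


Host bits = 32 - 11 = 21
Total addresses = 2^21 = 2097152
Usable = total - 2 (network and broadcast)
Usable hosts: 2097150


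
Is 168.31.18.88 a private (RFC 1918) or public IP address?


RFC 1918 private ranges:
  10.0.0.0/8 (10.0.0.0 - 10.255.255.255)
  172.16.0.0/12 (172.16.0.0 - 172.31.255.255)
  192.168.0.0/16 (192.168.0.0 - 192.168.255.255)
Public (not in any RFC 1918 range)


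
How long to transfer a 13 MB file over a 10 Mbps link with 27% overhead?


Effective throughput = 10 * (1 - 27/100) = 7.3 Mbps
File size in Mb = 13 * 8 = 104 Mb
Time = 104 / 7.3
Time = 14.2466 seconds


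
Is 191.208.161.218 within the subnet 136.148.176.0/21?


Subnet network: 136.148.176.0
Test IP AND mask: 191.208.160.0
No, 191.208.161.218 is not in 136.148.176.0/21


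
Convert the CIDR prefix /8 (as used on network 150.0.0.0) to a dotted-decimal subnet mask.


/8 means 8 network bits, 24 host bits
Binary: 11111111000000000000000000000000
Mask: 255.0.0.0


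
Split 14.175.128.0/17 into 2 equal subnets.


New prefix = 17 + 1 = 18
Each subnet has 16384 addresses
  14.175.128.0/18
  14.175.192.0/18
Subnets: 14.175.128.0/18, 14.175.192.0/18


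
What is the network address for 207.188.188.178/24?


IP:   11001111.10111100.10111100.10110010
Mask: 11111111.11111111.11111111.00000000
AND operation:
Net:  11001111.10111100.10111100.00000000
Network: 207.188.188.0/24


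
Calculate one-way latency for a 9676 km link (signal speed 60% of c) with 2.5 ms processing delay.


Speed = 0.6 * 3e5 km/s = 180000 km/s
Propagation delay = 9676 / 180000 = 0.0538 s = 53.7556 ms
Processing delay = 2.5 ms
Total one-way latency = 56.2556 ms


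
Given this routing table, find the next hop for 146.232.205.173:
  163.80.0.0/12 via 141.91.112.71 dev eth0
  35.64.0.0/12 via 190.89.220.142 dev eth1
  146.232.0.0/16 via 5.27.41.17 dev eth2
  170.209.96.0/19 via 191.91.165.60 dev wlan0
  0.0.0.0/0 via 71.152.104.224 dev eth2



Longest prefix match for 146.232.205.173:
  /12 163.80.0.0: no
  /12 35.64.0.0: no
  /16 146.232.0.0: MATCH
  /19 170.209.96.0: no
  /0 0.0.0.0: MATCH
Selected: next-hop 5.27.41.17 via eth2 (matched /16)


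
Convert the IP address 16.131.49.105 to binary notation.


16 = 00010000
131 = 10000011
49 = 00110001
105 = 01101001
Binary: 00010000.10000011.00110001.01101001


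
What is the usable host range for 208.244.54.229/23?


Network: 208.244.54.0
Broadcast: 208.244.55.255
First usable = network + 1
Last usable = broadcast - 1
Range: 208.244.54.1 to 208.244.55.254


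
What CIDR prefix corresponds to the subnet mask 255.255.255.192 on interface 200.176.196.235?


Binary: 11111111.11111111.11111111.11000000
Count leading 1s
Prefix: /26


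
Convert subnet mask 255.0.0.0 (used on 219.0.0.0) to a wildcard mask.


Subnet mask: 255.0.0.0
Wildcard = 255.255.255.255 - subnet mask
255 - 255 = 0
255 - 0 = 255
255 - 0 = 255
255 - 0 = 255
Wildcard: 0.255.255.255


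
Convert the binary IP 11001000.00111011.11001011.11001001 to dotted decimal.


11001000 = 200
00111011 = 59
11001011 = 203
11001001 = 201
IP: 200.59.203.201


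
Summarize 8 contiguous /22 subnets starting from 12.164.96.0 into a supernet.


Original prefix: /22
Number of subnets: 8 = 2^3
New prefix = 22 - 3 = 19
Supernet: 12.164.96.0/19


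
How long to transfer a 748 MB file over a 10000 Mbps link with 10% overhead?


Effective throughput = 10000 * (1 - 10/100) = 9000 Mbps
File size in Mb = 748 * 8 = 5984 Mb
Time = 5984 / 9000
Time = 0.6649 seconds


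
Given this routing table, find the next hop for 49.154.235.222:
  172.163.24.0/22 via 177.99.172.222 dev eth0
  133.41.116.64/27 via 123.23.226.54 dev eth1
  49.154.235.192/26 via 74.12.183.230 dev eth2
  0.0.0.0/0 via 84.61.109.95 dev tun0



Longest prefix match for 49.154.235.222:
  /22 172.163.24.0: no
  /27 133.41.116.64: no
  /26 49.154.235.192: MATCH
  /0 0.0.0.0: MATCH
Selected: next-hop 74.12.183.230 via eth2 (matched /26)


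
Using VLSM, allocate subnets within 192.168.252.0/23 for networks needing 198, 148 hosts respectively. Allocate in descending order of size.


198 hosts -> /24 (254 usable): 192.168.252.0/24
148 hosts -> /24 (254 usable): 192.168.253.0/24
Allocation: 192.168.252.0/24 (198 hosts, 254 usable); 192.168.253.0/24 (148 hosts, 254 usable)


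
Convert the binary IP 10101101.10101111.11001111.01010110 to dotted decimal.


10101101 = 173
10101111 = 175
11001111 = 207
01010110 = 86
IP: 173.175.207.86


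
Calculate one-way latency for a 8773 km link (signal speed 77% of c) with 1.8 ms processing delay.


Speed = 0.77 * 3e5 km/s = 231000 km/s
Propagation delay = 8773 / 231000 = 0.038 s = 37.9784 ms
Processing delay = 1.8 ms
Total one-way latency = 39.7784 ms


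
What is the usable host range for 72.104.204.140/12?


Network: 72.96.0.0
Broadcast: 72.111.255.255
First usable = network + 1
Last usable = broadcast - 1
Range: 72.96.0.1 to 72.111.255.254


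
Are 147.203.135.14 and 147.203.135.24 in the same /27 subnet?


Mask: 255.255.255.224
147.203.135.14 AND mask = 147.203.135.0
147.203.135.24 AND mask = 147.203.135.0
Yes, same subnet (147.203.135.0)


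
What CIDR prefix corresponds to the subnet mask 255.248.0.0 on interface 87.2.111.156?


Binary: 11111111.11111000.00000000.00000000
Count leading 1s
Prefix: /13


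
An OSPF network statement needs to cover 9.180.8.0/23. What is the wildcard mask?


Subnet mask: 255.255.254.0
Wildcard = 255.255.255.255 - subnet mask
255 - 255 = 0
255 - 255 = 0
255 - 254 = 1
255 - 0 = 255
Wildcard: 0.0.1.255


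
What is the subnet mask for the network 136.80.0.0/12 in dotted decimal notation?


/12 means 12 network bits, 20 host bits
Binary: 11111111111100000000000000000000
Mask: 255.240.0.0


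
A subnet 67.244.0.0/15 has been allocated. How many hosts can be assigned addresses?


Host bits = 32 - 15 = 17
Total addresses = 2^17 = 131072
Usable = total - 2 (network and broadcast)
Usable hosts: 131070


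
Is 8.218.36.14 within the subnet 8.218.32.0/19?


Subnet network: 8.218.32.0
Test IP AND mask: 8.218.32.0
Yes, 8.218.36.14 is in 8.218.32.0/19


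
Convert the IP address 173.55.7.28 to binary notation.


173 = 10101101
55 = 00110111
7 = 00000111
28 = 00011100
Binary: 10101101.00110111.00000111.00011100


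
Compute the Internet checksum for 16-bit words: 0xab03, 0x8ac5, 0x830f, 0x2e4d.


Sum all words (with carry folding):
+ 0xab03 = 0xab03
+ 0x8ac5 = 0x35c9
+ 0x830f = 0xb8d8
+ 0x2e4d = 0xe725
One's complement: ~0xe725
Checksum = 0x18da


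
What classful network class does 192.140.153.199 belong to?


First octet: 192
Binary: 11000000
110xxxxx -> Class C (192-223)
Class C, default mask 255.255.255.0 (/24)


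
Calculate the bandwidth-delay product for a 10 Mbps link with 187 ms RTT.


BDP = bandwidth * RTT
= 10 Mbps * 187 ms
= 10 * 1e6 * 187 / 1000 bits
= 1870000 bits
= 233750 bytes
= 228.2715 KB
BDP = 1870000 bits (233750 bytes)


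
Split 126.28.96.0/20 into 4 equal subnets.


New prefix = 20 + 2 = 22
Each subnet has 1024 addresses
  126.28.96.0/22
  126.28.100.0/22
  126.28.104.0/22
  126.28.108.0/22
Subnets: 126.28.96.0/22, 126.28.100.0/22, 126.28.104.0/22, 126.28.108.0/22


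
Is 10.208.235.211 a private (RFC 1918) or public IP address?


RFC 1918 private ranges:
  10.0.0.0/8 (10.0.0.0 - 10.255.255.255)
  172.16.0.0/12 (172.16.0.0 - 172.31.255.255)
  192.168.0.0/16 (192.168.0.0 - 192.168.255.255)
Private (in 10.0.0.0/8)


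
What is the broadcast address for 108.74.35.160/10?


Network: 108.64.0.0/10
Host bits = 22
Set all host bits to 1:
Broadcast: 108.127.255.255


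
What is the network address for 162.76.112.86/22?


IP:   10100010.01001100.01110000.01010110
Mask: 11111111.11111111.11111100.00000000
AND operation:
Net:  10100010.01001100.01110000.00000000
Network: 162.76.112.0/22


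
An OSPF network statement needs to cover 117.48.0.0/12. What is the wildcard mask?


Subnet mask: 255.240.0.0
Wildcard = 255.255.255.255 - subnet mask
255 - 255 = 0
255 - 240 = 15
255 - 0 = 255
255 - 0 = 255
Wildcard: 0.15.255.255


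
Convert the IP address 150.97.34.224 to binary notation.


150 = 10010110
97 = 01100001
34 = 00100010
224 = 11100000
Binary: 10010110.01100001.00100010.11100000


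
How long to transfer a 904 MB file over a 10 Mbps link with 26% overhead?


Effective throughput = 10 * (1 - 26/100) = 7.4 Mbps
File size in Mb = 904 * 8 = 7232 Mb
Time = 7232 / 7.4
Time = 977.2973 seconds


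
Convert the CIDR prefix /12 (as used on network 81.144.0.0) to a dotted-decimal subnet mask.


/12 means 12 network bits, 20 host bits
Binary: 11111111111100000000000000000000
Mask: 255.240.0.0


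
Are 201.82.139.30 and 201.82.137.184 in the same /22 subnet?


Mask: 255.255.252.0
201.82.139.30 AND mask = 201.82.136.0
201.82.137.184 AND mask = 201.82.136.0
Yes, same subnet (201.82.136.0)


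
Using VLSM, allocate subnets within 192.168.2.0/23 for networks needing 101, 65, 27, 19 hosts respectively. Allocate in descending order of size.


101 hosts -> /25 (126 usable): 192.168.2.0/25
65 hosts -> /25 (126 usable): 192.168.2.128/25
27 hosts -> /27 (30 usable): 192.168.3.0/27
19 hosts -> /27 (30 usable): 192.168.3.32/27
Allocation: 192.168.2.0/25 (101 hosts, 126 usable); 192.168.2.128/25 (65 hosts, 126 usable); 192.168.3.0/27 (27 hosts, 30 usable); 192.168.3.32/27 (19 hosts, 30 usable)


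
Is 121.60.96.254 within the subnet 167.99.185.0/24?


Subnet network: 167.99.185.0
Test IP AND mask: 121.60.96.0
No, 121.60.96.254 is not in 167.99.185.0/24


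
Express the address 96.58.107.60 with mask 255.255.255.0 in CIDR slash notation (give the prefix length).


Binary: 11111111.11111111.11111111.00000000
Count leading 1s
Prefix: /24


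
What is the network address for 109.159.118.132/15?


IP:   01101101.10011111.01110110.10000100
Mask: 11111111.11111110.00000000.00000000
AND operation:
Net:  01101101.10011110.00000000.00000000
Network: 109.158.0.0/15


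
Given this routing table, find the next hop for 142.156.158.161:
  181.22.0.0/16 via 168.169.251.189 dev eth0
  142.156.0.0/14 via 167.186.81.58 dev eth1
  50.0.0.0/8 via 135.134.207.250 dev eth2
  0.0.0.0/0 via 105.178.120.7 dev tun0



Longest prefix match for 142.156.158.161:
  /16 181.22.0.0: no
  /14 142.156.0.0: MATCH
  /8 50.0.0.0: no
  /0 0.0.0.0: MATCH
Selected: next-hop 167.186.81.58 via eth1 (matched /14)


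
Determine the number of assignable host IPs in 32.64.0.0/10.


Host bits = 32 - 10 = 22
Total addresses = 2^22 = 4194304
Usable = total - 2 (network and broadcast)
Usable hosts: 4194302


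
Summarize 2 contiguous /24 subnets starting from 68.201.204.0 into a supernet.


Original prefix: /24
Number of subnets: 2 = 2^1
New prefix = 24 - 1 = 23
Supernet: 68.201.204.0/23


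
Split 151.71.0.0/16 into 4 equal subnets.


New prefix = 16 + 2 = 18
Each subnet has 16384 addresses
  151.71.0.0/18
  151.71.64.0/18
  151.71.128.0/18
  151.71.192.0/18
Subnets: 151.71.0.0/18, 151.71.64.0/18, 151.71.128.0/18, 151.71.192.0/18


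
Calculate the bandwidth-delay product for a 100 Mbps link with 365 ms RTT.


BDP = bandwidth * RTT
= 100 Mbps * 365 ms
= 100 * 1e6 * 365 / 1000 bits
= 36500000 bits
= 4562500 bytes
= 4455.5664 KB
BDP = 36500000 bits (4562500 bytes)


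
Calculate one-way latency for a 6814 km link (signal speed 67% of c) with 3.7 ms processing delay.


Speed = 0.67 * 3e5 km/s = 201000 km/s
Propagation delay = 6814 / 201000 = 0.0339 s = 33.9005 ms
Processing delay = 3.7 ms
Total one-way latency = 37.6005 ms


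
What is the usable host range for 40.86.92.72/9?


Network: 40.0.0.0
Broadcast: 40.127.255.255
First usable = network + 1
Last usable = broadcast - 1
Range: 40.0.0.1 to 40.127.255.254


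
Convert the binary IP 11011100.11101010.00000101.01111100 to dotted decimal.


11011100 = 220
11101010 = 234
00000101 = 5
01111100 = 124
IP: 220.234.5.124


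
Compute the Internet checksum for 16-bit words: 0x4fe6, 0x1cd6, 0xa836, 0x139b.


Sum all words (with carry folding):
+ 0x4fe6 = 0x4fe6
+ 0x1cd6 = 0x6cbc
+ 0xa836 = 0x14f3
+ 0x139b = 0x288e
One's complement: ~0x288e
Checksum = 0xd771


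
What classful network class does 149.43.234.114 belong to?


First octet: 149
Binary: 10010101
10xxxxxx -> Class B (128-191)
Class B, default mask 255.255.0.0 (/16)


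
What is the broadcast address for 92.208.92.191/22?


Network: 92.208.92.0/22
Host bits = 10
Set all host bits to 1:
Broadcast: 92.208.95.255


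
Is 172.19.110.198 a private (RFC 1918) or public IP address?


RFC 1918 private ranges:
  10.0.0.0/8 (10.0.0.0 - 10.255.255.255)
  172.16.0.0/12 (172.16.0.0 - 172.31.255.255)
  192.168.0.0/16 (192.168.0.0 - 192.168.255.255)
Private (in 172.16.0.0/12)


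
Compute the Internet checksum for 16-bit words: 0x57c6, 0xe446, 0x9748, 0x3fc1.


Sum all words (with carry folding):
+ 0x57c6 = 0x57c6
+ 0xe446 = 0x3c0d
+ 0x9748 = 0xd355
+ 0x3fc1 = 0x1317
One's complement: ~0x1317
Checksum = 0xece8


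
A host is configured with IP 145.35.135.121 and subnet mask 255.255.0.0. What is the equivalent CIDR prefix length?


Binary: 11111111.11111111.00000000.00000000
Count leading 1s
Prefix: /16


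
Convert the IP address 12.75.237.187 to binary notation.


12 = 00001100
75 = 01001011
237 = 11101101
187 = 10111011
Binary: 00001100.01001011.11101101.10111011


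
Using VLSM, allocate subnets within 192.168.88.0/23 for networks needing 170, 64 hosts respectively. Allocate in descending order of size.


170 hosts -> /24 (254 usable): 192.168.88.0/24
64 hosts -> /25 (126 usable): 192.168.89.0/25
Allocation: 192.168.88.0/24 (170 hosts, 254 usable); 192.168.89.0/25 (64 hosts, 126 usable)


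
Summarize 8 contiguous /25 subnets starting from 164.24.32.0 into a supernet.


Original prefix: /25
Number of subnets: 8 = 2^3
New prefix = 25 - 3 = 22
Supernet: 164.24.32.0/22


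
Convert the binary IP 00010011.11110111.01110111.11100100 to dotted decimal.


00010011 = 19
11110111 = 247
01110111 = 119
11100100 = 228
IP: 19.247.119.228


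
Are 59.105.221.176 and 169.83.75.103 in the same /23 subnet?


Mask: 255.255.254.0
59.105.221.176 AND mask = 59.105.220.0
169.83.75.103 AND mask = 169.83.74.0
No, different subnets (59.105.220.0 vs 169.83.74.0)


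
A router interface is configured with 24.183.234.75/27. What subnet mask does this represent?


/27 means 27 network bits, 5 host bits
Binary: 11111111111111111111111111100000
Mask: 255.255.255.224


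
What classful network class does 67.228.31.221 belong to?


First octet: 67
Binary: 01000011
0xxxxxxx -> Class A (1-126)
Class A, default mask 255.0.0.0 (/8)


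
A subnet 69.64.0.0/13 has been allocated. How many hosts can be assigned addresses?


Host bits = 32 - 13 = 19
Total addresses = 2^19 = 524288
Usable = total - 2 (network and broadcast)
Usable hosts: 524286


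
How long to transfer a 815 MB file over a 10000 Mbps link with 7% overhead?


Effective throughput = 10000 * (1 - 7/100) = 9300 Mbps
File size in Mb = 815 * 8 = 6520 Mb
Time = 6520 / 9300
Time = 0.7011 seconds


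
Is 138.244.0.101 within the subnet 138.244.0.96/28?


Subnet network: 138.244.0.96
Test IP AND mask: 138.244.0.96
Yes, 138.244.0.101 is in 138.244.0.96/28


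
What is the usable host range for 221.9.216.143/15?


Network: 221.8.0.0
Broadcast: 221.9.255.255
First usable = network + 1
Last usable = broadcast - 1
Range: 221.8.0.1 to 221.9.255.254


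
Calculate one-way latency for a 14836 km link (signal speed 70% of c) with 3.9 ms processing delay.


Speed = 0.7 * 3e5 km/s = 210000 km/s
Propagation delay = 14836 / 210000 = 0.0706 s = 70.6476 ms
Processing delay = 3.9 ms
Total one-way latency = 74.5476 ms


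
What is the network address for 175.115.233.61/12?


IP:   10101111.01110011.11101001.00111101
Mask: 11111111.11110000.00000000.00000000
AND operation:
Net:  10101111.01110000.00000000.00000000
Network: 175.112.0.0/12


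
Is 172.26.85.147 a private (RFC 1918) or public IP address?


RFC 1918 private ranges:
  10.0.0.0/8 (10.0.0.0 - 10.255.255.255)
  172.16.0.0/12 (172.16.0.0 - 172.31.255.255)
  192.168.0.0/16 (192.168.0.0 - 192.168.255.255)
Private (in 172.16.0.0/12)


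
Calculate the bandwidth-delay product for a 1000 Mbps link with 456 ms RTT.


BDP = bandwidth * RTT
= 1000 Mbps * 456 ms
= 1000 * 1e6 * 456 / 1000 bits
= 456000000 bits
= 57000000 bytes
= 55664.0625 KB
BDP = 456000000 bits (57000000 bytes)


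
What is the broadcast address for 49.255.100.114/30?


Network: 49.255.100.112/30
Host bits = 2
Set all host bits to 1:
Broadcast: 49.255.100.115


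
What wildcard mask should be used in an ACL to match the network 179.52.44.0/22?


Subnet mask: 255.255.252.0
Wildcard = 255.255.255.255 - subnet mask
255 - 255 = 0
255 - 255 = 0
255 - 252 = 3
255 - 0 = 255
Wildcard: 0.0.3.255


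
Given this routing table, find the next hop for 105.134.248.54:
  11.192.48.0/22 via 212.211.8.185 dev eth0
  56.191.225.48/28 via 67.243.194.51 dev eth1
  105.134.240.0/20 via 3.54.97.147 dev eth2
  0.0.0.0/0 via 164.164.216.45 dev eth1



Longest prefix match for 105.134.248.54:
  /22 11.192.48.0: no
  /28 56.191.225.48: no
  /20 105.134.240.0: MATCH
  /0 0.0.0.0: MATCH
Selected: next-hop 3.54.97.147 via eth2 (matched /20)


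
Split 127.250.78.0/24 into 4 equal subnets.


New prefix = 24 + 2 = 26
Each subnet has 64 addresses
  127.250.78.0/26
  127.250.78.64/26
  127.250.78.128/26
  127.250.78.192/26
Subnets: 127.250.78.0/26, 127.250.78.64/26, 127.250.78.128/26, 127.250.78.192/26


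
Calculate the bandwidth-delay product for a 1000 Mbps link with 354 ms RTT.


BDP = bandwidth * RTT
= 1000 Mbps * 354 ms
= 1000 * 1e6 * 354 / 1000 bits
= 354000000 bits
= 44250000 bytes
= 43212.8906 KB
BDP = 354000000 bits (44250000 bytes)


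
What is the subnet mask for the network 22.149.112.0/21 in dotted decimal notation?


/21 means 21 network bits, 11 host bits
Binary: 11111111111111111111100000000000
Mask: 255.255.248.0


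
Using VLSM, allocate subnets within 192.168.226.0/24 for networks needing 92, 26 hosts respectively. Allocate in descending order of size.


92 hosts -> /25 (126 usable): 192.168.226.0/25
26 hosts -> /27 (30 usable): 192.168.226.128/27
Allocation: 192.168.226.0/25 (92 hosts, 126 usable); 192.168.226.128/27 (26 hosts, 30 usable)
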